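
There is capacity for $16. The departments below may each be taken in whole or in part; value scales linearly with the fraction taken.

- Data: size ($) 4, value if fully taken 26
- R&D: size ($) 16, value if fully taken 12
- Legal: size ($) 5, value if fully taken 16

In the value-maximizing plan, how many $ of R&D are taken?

Rank by value-to-size ratio: Data 26/4≈6.5, Legal 16/5≈3.2, R&D 12/16≈0.75.
All 4 $ of Data fit (value 26) ; 12 remain.
Take all of Legal (5 $, value 16) ; 7 $ left.
Fill the last 7 $ with part of R&D: 7/16 of it earns 5.25.

7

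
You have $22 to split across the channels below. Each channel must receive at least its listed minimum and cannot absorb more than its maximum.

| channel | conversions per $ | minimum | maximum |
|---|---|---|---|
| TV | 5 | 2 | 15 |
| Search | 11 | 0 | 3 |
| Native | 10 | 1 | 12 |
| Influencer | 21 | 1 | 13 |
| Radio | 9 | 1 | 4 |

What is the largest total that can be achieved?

355

Meeting every minimum uses 2+0+1+1+1 = 5 $, leaving 17.
Highest conversions per $ first: Influencer 21 > Search 11 > Native 10 > Radio 9 > TV 5.
Influencer: +12 to 13 (cap) ; 5 left.
Give Search 3 more to hit its cap of 3 ; 2 left.
Native: +2 (room for 11) → 3. Pool exhausted.
Total = 5×2 + 11×3 + 10×3 + 21×13 + 9×1 = 355.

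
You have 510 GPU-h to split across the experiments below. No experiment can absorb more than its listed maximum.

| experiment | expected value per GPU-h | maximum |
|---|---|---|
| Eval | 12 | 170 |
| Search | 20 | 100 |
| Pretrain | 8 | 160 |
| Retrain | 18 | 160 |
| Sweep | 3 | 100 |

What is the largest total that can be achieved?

7560

Rank by expected value per GPU-h: Search 20 > Retrain 18 > Eval 12 > Pretrain 8 > Sweep 3.
Search takes 100 to reach its cap of 100 ; 410 left.
Retrain: +160 to 160 (cap) ; 250 left.
Eval takes 170 to reach its cap of 170 ; 80 left.
Pretrain: +80 (room for 160) → 80. Pool exhausted.
Total = 12×170 + 20×100 + 8×80 + 18×160 = 7560.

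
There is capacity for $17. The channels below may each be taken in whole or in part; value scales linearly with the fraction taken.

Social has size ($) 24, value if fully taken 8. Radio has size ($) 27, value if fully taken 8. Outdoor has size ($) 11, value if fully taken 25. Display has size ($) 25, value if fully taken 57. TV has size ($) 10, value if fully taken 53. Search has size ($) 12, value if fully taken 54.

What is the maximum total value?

84.5

Sort by value density: TV 53/10≈5.3, Search 54/12≈4.5, Display 57/25≈2.28, Outdoor 25/11≈2.27, Social 8/24≈0.333, Radio 8/27≈0.296.
TV: take in full, 10 $ for value 53 — 7 left.
Only 7 $ remain; take 7/12 of Search for value 54×7/12 = 31.5.
Total value = 84.5.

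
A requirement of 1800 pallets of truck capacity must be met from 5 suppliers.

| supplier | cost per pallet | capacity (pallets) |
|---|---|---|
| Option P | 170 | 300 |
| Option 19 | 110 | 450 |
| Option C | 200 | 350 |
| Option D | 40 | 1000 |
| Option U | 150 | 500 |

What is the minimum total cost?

142000

Fill from the cheapest supplier first.
Take 1000 from Option D at 40 — need 800 more.
Option 19 at 110: take all 450 pallets — 350 still needed.
Option U at 150: take 350 of its 500 — requirement met.
Option P, Option C: unused.
Cost = 1000×40 + 450×110 + 350×150 = 142000.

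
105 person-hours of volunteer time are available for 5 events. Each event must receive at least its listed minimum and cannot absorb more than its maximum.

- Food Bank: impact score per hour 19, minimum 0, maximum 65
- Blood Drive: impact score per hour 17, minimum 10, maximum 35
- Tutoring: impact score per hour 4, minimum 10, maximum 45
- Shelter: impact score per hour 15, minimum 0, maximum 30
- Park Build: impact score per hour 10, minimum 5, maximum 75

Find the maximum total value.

Meeting every minimum uses 0+10+10+0+5 = 25 person-hours, leaving 80.
Highest impact score per hour first: Food Bank 19 > Blood Drive 17 > Shelter 15 > Park Build 10 > Tutoring 4.
Food Bank takes 65 more to reach its cap of 65 → 15 left.
Only 15 left; Blood Drive takes them to reach 25.
Total = 19×65 + 17×25 + 4×10 + 10×5 = 1750.

1750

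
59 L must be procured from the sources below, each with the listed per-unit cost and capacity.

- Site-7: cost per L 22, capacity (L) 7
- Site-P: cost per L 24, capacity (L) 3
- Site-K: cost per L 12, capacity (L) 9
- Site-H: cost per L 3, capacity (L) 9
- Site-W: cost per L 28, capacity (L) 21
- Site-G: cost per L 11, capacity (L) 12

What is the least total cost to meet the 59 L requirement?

Fill from the cheapest source first.
Site-H at 3: take all 9 L ; 50 still needed.
Site-G (11): use full 12 ; 38 L to go.
Site-K (12): use full 9 ; 29 L to go.
Site-7 (22): use full 7 ; 22 L to go.
Take 3 from Site-P at 24 ; need 19 more.
Site-W (28): take the remaining 19 ; done.
Cost = 9×3 + 12×11 + 9×12 + 7×22 + 3×24 + 19×28 = 1025.

1025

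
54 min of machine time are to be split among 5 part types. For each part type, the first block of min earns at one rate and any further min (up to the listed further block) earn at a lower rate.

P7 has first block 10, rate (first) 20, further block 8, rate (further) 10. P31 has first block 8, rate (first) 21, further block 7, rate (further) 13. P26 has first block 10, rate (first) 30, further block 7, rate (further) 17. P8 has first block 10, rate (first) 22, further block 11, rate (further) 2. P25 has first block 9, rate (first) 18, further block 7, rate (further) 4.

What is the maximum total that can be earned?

Treat each block as its own option and order by rate: P26/first 30 > P8/first 22 > P31/first 21 > P7/first 20 > P25/first 18 > P26/second 17 > P31/second 13 > P7/second 10 > P25/second 4 > P8/second 2.
P26/first (30): +10 ; 44 left.
P8/first (22): +10 ; 34 left.
P31/first (21): +8 ; 26 left.
Fill P7 first block (10 at 20) ; 16 left.
P25 first at 18: fill all 9 ; 7 left.
P26 second at 17: fill all 7 ; 0 left.
Total = 30×10 + 22×10 + 21×8 + 20×10 + 18×9 + 17×7 = 1169.

1169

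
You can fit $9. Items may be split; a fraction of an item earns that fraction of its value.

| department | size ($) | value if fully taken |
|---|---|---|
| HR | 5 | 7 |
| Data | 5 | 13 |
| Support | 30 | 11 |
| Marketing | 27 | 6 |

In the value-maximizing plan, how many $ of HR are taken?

Best value per unit of size first: Data 13/5≈2.6, HR 7/5≈1.4, Support 11/30≈0.367, Marketing 6/27≈0.222.
Data: take in full, 5 $ for value 13 → 4 left.
4 $ left: a 4/5 share of HR gives 7×4/5 = 5.6.

4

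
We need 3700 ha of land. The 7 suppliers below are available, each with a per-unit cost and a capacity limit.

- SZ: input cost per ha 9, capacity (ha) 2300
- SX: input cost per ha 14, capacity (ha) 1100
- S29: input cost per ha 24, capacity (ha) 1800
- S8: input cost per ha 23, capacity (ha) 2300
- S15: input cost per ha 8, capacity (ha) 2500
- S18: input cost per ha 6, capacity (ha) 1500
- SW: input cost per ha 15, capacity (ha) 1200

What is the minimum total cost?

Use suppliers in increasing cost order.
Take 1500 from S18 at 6 ; need 2200 more.
S15 (8): take the remaining 2200 ; done.
SZ, SX, SW, S8, S29: unused.
Cost = 1500×6 + 2200×8 = 26600.

26600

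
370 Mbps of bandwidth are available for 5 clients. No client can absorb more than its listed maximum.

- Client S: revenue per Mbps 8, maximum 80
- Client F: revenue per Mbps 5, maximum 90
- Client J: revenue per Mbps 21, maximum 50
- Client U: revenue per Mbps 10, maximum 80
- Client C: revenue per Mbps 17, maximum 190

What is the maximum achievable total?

5480

Highest revenue per Mbps first: Client J 21 > Client C 17 > Client U 10 > Client S 8 > Client F 5.
Give Client J 50 to hit its cap of 50 → 320 left.
Client C: +190 to 190 (cap) → 130 left.
Give Client U 80 to hit its cap of 80 → 50 left.
Only 50 left; Client S takes them to reach 50.
Total = 8×50 + 21×50 + 10×80 + 17×190 = 5480.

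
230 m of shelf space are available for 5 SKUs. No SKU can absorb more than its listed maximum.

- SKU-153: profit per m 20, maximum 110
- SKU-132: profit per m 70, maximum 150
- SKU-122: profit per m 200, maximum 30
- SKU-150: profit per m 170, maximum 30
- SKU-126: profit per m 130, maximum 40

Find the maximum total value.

25400

Rank by profit per m: SKU-122 200 > SKU-150 170 > SKU-126 130 > SKU-132 70 > SKU-153 20.
SKU-122 takes 30 to reach its cap of 30 → 200 left.
SKU-150 takes 30 to reach its cap of 30 → 170 left.
SKU-126: +40 to 40 (cap) → 130 left.
SKU-132: +130 (room for 150) → 130. Pool exhausted.
Total = 70×130 + 200×30 + 170×30 + 130×40 = 25400.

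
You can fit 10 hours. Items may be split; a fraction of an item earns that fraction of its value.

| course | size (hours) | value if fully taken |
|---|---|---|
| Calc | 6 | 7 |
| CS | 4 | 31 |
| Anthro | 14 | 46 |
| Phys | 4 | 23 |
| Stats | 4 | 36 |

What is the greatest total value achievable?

Sort by value density: Stats 36/4≈9, CS 31/4≈7.75, Phys 23/4≈5.75, Anthro 46/14≈3.29, Calc 7/6≈1.17.
Take all of Stats (4 hours, value 36) → 6 hours left.
Take all of CS (4 hours, value 31) → 2 hours left.
Only 2 hours remain; take 2/4 of Phys for value 23×2/4 = 11.5.
Total value = 78.5.

78.5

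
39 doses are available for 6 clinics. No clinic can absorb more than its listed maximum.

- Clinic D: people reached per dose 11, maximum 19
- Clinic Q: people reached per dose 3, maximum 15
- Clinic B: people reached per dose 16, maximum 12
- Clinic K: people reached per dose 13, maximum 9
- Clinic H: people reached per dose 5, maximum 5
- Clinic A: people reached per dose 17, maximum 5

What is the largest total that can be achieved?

537

Order the clinics by people reached per dose: Clinic A 17 > Clinic B 16 > Clinic K 13 > Clinic D 11 > Clinic H 5 > Clinic Q 3.
Clinic A takes 5 to reach its cap of 5 → 34 left.
Give Clinic B 12 to hit its cap of 12 → 22 left.
Give Clinic K 9 to hit its cap of 9 → 13 left.
Clinic D: +13 (room for 19) → 13. Pool exhausted.
Total = 11×13 + 16×12 + 13×9 + 17×5 = 537.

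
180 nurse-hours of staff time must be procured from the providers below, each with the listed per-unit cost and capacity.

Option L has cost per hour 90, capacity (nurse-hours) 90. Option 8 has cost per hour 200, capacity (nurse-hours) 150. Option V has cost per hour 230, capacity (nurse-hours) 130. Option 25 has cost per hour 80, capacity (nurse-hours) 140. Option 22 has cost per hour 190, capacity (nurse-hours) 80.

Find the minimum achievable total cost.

Cheapest first:
Take 140 from Option 25 at 80 — need 40 more.
Take 40 from Option L at 90 to finish.
Option 22, Option 8, Option V: unused.
Cost = 140×80 + 40×90 = 14800.

14800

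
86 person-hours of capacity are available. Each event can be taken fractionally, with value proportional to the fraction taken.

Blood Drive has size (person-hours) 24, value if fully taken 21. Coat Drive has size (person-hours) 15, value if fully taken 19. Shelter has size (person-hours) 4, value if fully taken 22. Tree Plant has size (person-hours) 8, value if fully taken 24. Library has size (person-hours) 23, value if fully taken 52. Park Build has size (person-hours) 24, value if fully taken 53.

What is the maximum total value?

Sort by value density: Shelter 22/4≈5.5, Tree Plant 24/8≈3, Library 52/23≈2.26, Park Build 53/24≈2.21, Coat Drive 19/15≈1.27, Blood Drive 21/24≈0.875.
All 4 person-hours of Shelter fit (value 22) ; 82 remain.
Tree Plant: take in full, 8 person-hours for value 24 ; 74 left.
Take all of Library (23 person-hours, value 52) ; 51 person-hours left.
Take all of Park Build (24 person-hours, value 53) ; 27 person-hours left.
All 15 person-hours of Coat Drive fit (value 19) ; 12 remain.
12 person-hours left: a 12/24 share of Blood Drive gives 21×12/24 = 10.5.
Total value = 180.5.

180.5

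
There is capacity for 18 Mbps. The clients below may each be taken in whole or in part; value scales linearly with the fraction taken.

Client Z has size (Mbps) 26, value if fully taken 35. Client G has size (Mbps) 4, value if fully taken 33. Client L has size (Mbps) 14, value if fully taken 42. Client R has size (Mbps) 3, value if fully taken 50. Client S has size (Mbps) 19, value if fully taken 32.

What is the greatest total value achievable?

116

Rank by value-to-size ratio: Client R 50/3≈16.7, Client G 33/4≈8.25, Client L 42/14≈3, Client S 32/19≈1.68, Client Z 35/26≈1.35.
Client R: take in full, 3 Mbps for value 50 → 15 left.
Take all of Client G (4 Mbps, value 33) → 11 Mbps left.
11 Mbps left: a 11/14 share of Client L gives 42×11/14 = 33.
Total value = 116.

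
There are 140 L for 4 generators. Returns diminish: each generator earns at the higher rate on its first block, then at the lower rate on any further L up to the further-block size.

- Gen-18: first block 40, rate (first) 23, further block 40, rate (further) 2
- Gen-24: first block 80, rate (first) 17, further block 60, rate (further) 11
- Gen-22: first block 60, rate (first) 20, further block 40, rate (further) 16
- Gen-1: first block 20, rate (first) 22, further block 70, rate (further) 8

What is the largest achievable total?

2900

Order all 8 blocks by rate: Gen-18/T1 23 > Gen-1/T1 22 > Gen-22/T1 20 > Gen-24/T1 17 > Gen-22/T2 16 > Gen-24/T2 11 > Gen-1/T2 8 > Gen-18/T2 2.
Gen-18/T1 (23): +40 — 100 left.
Gen-1/T1 (22): +20 — 80 left.
Fill Gen-22 T1 block (60 at 20) — 20 left.
Gen-24/T1: +20 of 80 at 17; pool empty.
Total = 23×40 + 22×20 + 20×60 + 17×20 = 2900.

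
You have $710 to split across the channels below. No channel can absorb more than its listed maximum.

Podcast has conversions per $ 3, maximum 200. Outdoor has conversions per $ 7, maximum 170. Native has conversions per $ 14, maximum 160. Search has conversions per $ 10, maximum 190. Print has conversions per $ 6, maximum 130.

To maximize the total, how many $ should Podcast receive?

60

Highest conversions per $ first: Native 14 > Search 10 > Outdoor 7 > Print 6 > Podcast 3.
Give Native 160 to hit its cap of 160 → 550 left.
Search takes 190 to reach its cap of 190 → 360 left.
Outdoor takes 170 to reach its cap of 170 → 190 left.
Print takes 130 to reach its cap of 130 → 60 left.
Only 60 left; Podcast takes them to reach 60.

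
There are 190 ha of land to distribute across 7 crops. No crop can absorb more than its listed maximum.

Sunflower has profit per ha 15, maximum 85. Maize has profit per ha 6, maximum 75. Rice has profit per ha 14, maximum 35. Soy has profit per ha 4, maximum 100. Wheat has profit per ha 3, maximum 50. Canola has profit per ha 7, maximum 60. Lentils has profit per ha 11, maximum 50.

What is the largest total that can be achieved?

Rank by profit per ha: Sunflower 15 > Rice 14 > Lentils 11 > Canola 7 > Maize 6 > Soy 4 > Wheat 3.
Give Sunflower 85 to hit its cap of 85 → 105 left.
Rice: +35 to 35 (cap) → 70 left.
Lentils: +50 to 50 (cap) → 20 left.
Only 20 left; Canola takes them to reach 20.
Total = 15×85 + 14×35 + 7×20 + 11×50 = 2455.

2455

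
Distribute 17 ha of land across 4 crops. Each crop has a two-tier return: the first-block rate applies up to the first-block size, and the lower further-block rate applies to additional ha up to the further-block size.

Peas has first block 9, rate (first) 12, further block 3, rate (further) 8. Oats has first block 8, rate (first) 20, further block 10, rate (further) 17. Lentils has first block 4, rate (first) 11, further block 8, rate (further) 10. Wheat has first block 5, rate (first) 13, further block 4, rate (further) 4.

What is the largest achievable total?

313

Order all 8 blocks by rate: Oats/tier1 20 > Oats/tier2 17 > Wheat/tier1 13 > Peas/tier1 12 > Lentils/tier1 11 > Lentils/tier2 10 > Peas/tier2 8 > Wheat/tier2 4.
Oats/tier1 (20): +8 → 9 left.
Oats/tier2: +9 of 10 at 17; pool empty.
Total = 20×8 + 17×9 = 313.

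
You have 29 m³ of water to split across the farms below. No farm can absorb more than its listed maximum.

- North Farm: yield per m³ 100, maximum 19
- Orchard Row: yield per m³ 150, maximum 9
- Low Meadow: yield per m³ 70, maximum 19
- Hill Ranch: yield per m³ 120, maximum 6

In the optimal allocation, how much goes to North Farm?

Order the farms by yield per m³: Orchard Row 150 > Hill Ranch 120 > North Farm 100 > Low Meadow 70.
Orchard Row: +9 to 9 (cap) — 20 left.
Give Hill Ranch 6 to hit its cap of 6 — 14 left.
North Farm has room for 19 but only 14 remain, so it gets 14.

14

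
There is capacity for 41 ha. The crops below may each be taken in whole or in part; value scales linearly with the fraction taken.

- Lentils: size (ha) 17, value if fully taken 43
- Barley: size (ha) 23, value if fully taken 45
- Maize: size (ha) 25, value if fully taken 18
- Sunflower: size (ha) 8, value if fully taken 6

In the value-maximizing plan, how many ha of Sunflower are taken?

Rank by value-to-size ratio: Lentils 43/17≈2.53, Barley 45/23≈1.96, Sunflower 6/8≈0.75, Maize 18/25≈0.72.
Lentils: take in full, 17 ha for value 43 ; 24 left.
Barley: take in full, 23 ha for value 45 ; 1 left.
Fill the last 1 ha with part of Sunflower: 1/8 of it earns 0.75.

1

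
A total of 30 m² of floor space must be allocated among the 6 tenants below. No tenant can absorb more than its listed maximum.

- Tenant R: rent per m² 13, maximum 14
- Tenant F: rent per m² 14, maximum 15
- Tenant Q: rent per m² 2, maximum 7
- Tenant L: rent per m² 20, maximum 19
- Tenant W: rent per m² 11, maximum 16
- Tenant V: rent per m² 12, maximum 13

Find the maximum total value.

534

Order the tenants by rent per m²: Tenant L 20 > Tenant F 14 > Tenant R 13 > Tenant V 12 > Tenant W 11 > Tenant Q 2.
Tenant L: +19 to 19 (cap) → 11 left.
Tenant F has room for 15 but only 11 remain, so it gets 11.
Total = 14×11 + 20×19 = 534.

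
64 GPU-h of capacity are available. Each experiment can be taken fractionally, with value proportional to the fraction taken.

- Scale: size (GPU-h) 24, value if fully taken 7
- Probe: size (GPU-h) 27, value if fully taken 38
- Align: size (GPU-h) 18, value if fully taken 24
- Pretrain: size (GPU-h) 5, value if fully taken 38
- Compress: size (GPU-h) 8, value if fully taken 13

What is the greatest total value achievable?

114.75

Sort by value density: Pretrain 38/5≈7.6, Compress 13/8≈1.62, Probe 38/27≈1.41, Align 24/18≈1.33, Scale 7/24≈0.292.
Pretrain: take in full, 5 GPU-h for value 38 — 59 left.
Compress: take in full, 8 GPU-h for value 13 — 51 left.
Probe: take in full, 27 GPU-h for value 38 — 24 left.
Align: take in full, 18 GPU-h for value 24 — 6 left.
Fill the last 6 GPU-h with part of Scale: 6/24 of it earns 1.75.
Total value = 114.75.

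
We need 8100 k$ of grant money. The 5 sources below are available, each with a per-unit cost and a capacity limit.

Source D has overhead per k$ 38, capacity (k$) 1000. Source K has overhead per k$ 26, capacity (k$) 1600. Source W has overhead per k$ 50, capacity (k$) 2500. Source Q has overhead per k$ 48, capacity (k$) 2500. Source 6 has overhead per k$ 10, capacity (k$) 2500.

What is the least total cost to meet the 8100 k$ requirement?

249600

Fill from the cheapest source first.
Source 6 at 10: take all 2500 k$ ; 5600 still needed.
Source K (26): use full 1600 ; 4000 k$ to go.
Source D (38): use full 1000 ; 3000 k$ to go.
Source Q at 48: take all 2500 k$ ; 500 still needed.
Source W (50): take the remaining 500 ; done.
Cost = 2500×10 + 1600×26 + 1000×38 + 2500×48 + 500×50 = 249600.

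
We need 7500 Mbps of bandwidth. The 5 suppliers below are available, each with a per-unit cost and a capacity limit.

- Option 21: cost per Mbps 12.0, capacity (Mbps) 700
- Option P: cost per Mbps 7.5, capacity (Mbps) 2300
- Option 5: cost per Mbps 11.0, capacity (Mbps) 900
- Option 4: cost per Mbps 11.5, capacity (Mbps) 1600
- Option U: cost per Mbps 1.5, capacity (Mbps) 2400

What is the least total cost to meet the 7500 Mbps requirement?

52750

Fill from the cheapest supplier first.
Take 2400 from Option U at 1.5 → need 5100 more.
Option P (7.5): use full 2300 → 2800 Mbps to go.
Option 5 (11.0): use full 900 → 1900 Mbps to go.
Take 1600 from Option 4 at 11.5 → need 300 more.
Option 21 (12.0): take the remaining 300 → done.
Cost = 2400×1.5 + 2300×7.5 + 900×11.0 + 1600×11.5 + 300×12.0 = 52750.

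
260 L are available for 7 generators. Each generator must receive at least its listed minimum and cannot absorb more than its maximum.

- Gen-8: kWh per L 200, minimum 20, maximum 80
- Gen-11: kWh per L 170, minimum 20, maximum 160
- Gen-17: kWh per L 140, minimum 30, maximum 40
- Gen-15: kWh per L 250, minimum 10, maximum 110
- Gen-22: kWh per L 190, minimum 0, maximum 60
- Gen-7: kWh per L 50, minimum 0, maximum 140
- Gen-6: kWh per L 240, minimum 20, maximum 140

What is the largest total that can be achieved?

58300

Meeting every minimum uses 20+20+30+10+0+0+20 = 100 L, leaving 160.
Rank by kWh per L: Gen-15 250 > Gen-6 240 > Gen-8 200 > Gen-22 190 > Gen-11 170 > Gen-17 140 > Gen-7 50.
Give Gen-15 100 more to hit its cap of 110 → 60 left.
Gen-6 has room for 120 more but only 60 remain, so it gets 80.
Total = 200×20 + 170×20 + 140×30 + 250×110 + 240×80 = 58300.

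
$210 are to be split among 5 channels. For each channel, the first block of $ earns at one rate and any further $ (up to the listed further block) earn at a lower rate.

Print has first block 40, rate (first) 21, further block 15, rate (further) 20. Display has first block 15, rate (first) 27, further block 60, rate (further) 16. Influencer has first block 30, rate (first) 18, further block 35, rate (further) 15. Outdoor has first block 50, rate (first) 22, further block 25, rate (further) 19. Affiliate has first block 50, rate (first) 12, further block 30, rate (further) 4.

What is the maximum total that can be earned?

Treat each block as its own option and order by rate: Display/T1 27 > Outdoor/T1 22 > Print/T1 21 > Print/T2 20 > Outdoor/T2 19 > Influencer/T1 18 > Display/T2 16 > Influencer/T2 15 > Affiliate/T1 12 > Affiliate/T2 4.
Fill Display T1 block (15 at 27) — 195 left.
Outdoor/T1 (22): +50 — 145 left.
Print/T1 (21): +40 — 105 left.
Print T2 at 20: fill all 15 — 90 left.
Fill Outdoor T2 block (25 at 19) — 65 left.
Influencer T1 at 18: fill all 30 — 35 left.
Display T2 at 16: only 35 left, fill 35.
Total = 27×15 + 22×50 + 21×40 + 20×15 + 19×25 + 18×30 + 16×35 = 4220.

4220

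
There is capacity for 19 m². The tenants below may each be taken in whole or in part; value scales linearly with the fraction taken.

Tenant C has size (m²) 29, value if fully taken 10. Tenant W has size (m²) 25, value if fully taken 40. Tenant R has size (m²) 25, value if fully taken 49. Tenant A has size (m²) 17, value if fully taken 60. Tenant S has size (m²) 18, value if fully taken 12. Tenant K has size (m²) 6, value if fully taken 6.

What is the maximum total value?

Best value per unit of size first: Tenant A 60/17≈3.53, Tenant R 49/25≈1.96, Tenant W 40/25≈1.6, Tenant K 6/6≈1, Tenant S 12/18≈0.667, Tenant C 10/29≈0.345.
Tenant A: take in full, 17 m² for value 60 ; 2 left.
Only 2 m² remain; take 2/25 of Tenant R for value 49×2/25 = 3.92.
Total value = 63.92.

63.92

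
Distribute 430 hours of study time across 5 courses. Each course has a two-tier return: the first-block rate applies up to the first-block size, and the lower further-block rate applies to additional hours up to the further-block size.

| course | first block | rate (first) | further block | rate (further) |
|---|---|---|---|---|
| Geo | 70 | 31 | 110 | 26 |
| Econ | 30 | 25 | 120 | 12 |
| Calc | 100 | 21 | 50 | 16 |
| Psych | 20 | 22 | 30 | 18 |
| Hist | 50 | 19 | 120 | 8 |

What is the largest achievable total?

10130

Treat each block as its own option and order by rate: Geo/T1 31 > Geo/T2 26 > Econ/T1 25 > Psych/T1 22 > Calc/T1 21 > Hist/T1 19 > Psych/T2 18 > Calc/T2 16 > Econ/T2 12 > Hist/T2 8.
Fill Geo T1 block (70 at 31) — 360 left.
Geo T2 at 26: fill all 110 — 250 left.
Econ/T1 (25): +30 — 220 left.
Fill Psych T1 block (20 at 22) — 200 left.
Fill Calc T1 block (100 at 21) — 100 left.
Fill Hist T1 block (50 at 19) — 50 left.
Psych/T2 (18): +30 — 20 left.
Calc T2 at 16: only 20 left, fill 20.
Total = 31×70 + 26×110 + 25×30 + 22×20 + 21×100 + 19×50 + 18×30 + 16×20 = 10130.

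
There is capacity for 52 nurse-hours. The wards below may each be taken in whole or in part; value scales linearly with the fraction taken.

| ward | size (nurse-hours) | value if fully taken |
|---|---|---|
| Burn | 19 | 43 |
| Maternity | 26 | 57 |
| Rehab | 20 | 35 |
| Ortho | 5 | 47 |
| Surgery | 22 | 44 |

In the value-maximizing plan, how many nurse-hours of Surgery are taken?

Best value per unit of size first: Ortho 47/5≈9.4, Burn 43/19≈2.26, Maternity 57/26≈2.19, Surgery 44/22≈2, Rehab 35/20≈1.75.
Ortho: take in full, 5 nurse-hours for value 47 — 47 left.
All 19 nurse-hours of Burn fit (value 43) — 28 remain.
Maternity: take in full, 26 nurse-hours for value 57 — 2 left.
Fill the last 2 nurse-hours with part of Surgery: 2/22 of it earns 4.

2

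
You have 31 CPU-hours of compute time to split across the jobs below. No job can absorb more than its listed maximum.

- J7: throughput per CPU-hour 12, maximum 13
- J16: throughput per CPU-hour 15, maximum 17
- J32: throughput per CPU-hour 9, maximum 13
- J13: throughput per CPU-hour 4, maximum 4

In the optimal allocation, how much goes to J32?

1

Highest throughput per CPU-hour first: J16 15 > J7 12 > J32 9 > J13 4.
J16 takes 17 to reach its cap of 17 → 14 left.
Give J7 13 to hit its cap of 13 → 1 left.
J32 has room for 13 but only 1 remain, so it gets 1.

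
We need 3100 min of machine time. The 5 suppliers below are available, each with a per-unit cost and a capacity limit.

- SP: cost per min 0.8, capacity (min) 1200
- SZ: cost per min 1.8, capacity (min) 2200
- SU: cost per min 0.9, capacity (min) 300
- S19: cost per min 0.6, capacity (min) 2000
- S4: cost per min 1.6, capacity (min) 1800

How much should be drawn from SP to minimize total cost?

1100

Cheapest first:
S19 (0.6): use full 2000 ; 1100 min to go.
Take 1100 from SP at 0.8 to finish.
SU, S4, SZ: unused.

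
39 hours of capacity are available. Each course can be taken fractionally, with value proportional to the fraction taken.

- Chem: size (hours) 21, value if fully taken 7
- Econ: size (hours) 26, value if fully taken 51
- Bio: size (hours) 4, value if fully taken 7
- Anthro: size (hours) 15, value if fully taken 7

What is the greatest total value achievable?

Sort by value density: Econ 51/26≈1.96, Bio 7/4≈1.75, Anthro 7/15≈0.467, Chem 7/21≈0.333.
All 26 hours of Econ fit (value 51) ; 13 remain.
All 4 hours of Bio fit (value 7) ; 9 remain.
Fill the last 9 hours with part of Anthro: 9/15 of it earns 4.2.
Total value = 62.2.

62.2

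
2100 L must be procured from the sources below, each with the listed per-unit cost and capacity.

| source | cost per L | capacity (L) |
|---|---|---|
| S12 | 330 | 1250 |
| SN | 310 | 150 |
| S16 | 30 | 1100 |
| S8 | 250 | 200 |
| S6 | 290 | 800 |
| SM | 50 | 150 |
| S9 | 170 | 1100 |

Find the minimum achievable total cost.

Fill from the cheapest source first.
Take 1100 from S16 at 30 → need 1000 more.
SM (50): use full 150 → 850 L to go.
S9 at 170: take 850 of its 1100 → requirement met.
S8, S6, SN, S12: unused.
Cost = 1100×30 + 150×50 + 850×170 = 185000.

185000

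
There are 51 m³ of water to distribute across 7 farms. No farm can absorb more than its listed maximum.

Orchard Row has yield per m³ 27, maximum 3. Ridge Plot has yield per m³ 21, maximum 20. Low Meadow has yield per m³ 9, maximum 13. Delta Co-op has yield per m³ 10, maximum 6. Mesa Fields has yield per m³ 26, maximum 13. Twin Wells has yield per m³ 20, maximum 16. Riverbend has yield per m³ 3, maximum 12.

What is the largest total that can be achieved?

Rank by yield per m³: Orchard Row 27 > Mesa Fields 26 > Ridge Plot 21 > Twin Wells 20 > Delta Co-op 10 > Low Meadow 9 > Riverbend 3.
Give Orchard Row 3 to hit its cap of 3 — 48 left.
Mesa Fields takes 13 to reach its cap of 13 — 35 left.
Ridge Plot takes 20 to reach its cap of 20 — 15 left.
Twin Wells has room for 16 but only 15 remain, so it gets 15.
Total = 27×3 + 21×20 + 26×13 + 20×15 = 1139.

1139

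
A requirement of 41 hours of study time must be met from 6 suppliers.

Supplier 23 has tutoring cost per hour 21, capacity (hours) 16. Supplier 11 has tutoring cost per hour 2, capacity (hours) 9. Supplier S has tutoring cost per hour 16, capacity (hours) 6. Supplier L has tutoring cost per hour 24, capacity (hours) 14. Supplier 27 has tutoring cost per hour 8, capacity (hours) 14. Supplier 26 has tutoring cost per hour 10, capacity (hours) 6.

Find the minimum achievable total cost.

Fill from the cheapest supplier first.
Supplier 11 at 2: take all 9 hours → 32 still needed.
Supplier 27 at 8: take all 14 hours → 18 still needed.
Supplier 26 at 10: take all 6 hours → 12 still needed.
Take 6 from Supplier S at 16 → need 6 more.
Supplier 23 (21): take the remaining 6 → done.
Supplier L: unused.
Cost = 9×2 + 14×8 + 6×10 + 6×16 + 6×21 = 412.

412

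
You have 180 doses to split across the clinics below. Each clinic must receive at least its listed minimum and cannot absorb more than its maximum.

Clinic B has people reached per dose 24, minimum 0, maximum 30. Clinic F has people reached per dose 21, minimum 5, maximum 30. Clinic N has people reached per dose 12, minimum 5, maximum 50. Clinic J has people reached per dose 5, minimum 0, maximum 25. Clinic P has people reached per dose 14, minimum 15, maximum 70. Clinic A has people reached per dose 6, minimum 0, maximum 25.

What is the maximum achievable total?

Meeting every minimum uses 0+5+5+0+15+0 = 25 doses, leaving 155.
Highest people reached per dose first: Clinic B 24 > Clinic F 21 > Clinic P 14 > Clinic N 12 > Clinic A 6 > Clinic J 5.
Clinic B takes 30 more to reach its cap of 30 — 125 left.
Clinic F: +25 to 30 (cap) — 100 left.
Give Clinic P 55 more to hit its cap of 70 — 45 left.
Clinic N takes 45 more to reach its cap of 50 — 0 left.
Total = 24×30 + 21×30 + 12×50 + 14×70 = 2930.

2930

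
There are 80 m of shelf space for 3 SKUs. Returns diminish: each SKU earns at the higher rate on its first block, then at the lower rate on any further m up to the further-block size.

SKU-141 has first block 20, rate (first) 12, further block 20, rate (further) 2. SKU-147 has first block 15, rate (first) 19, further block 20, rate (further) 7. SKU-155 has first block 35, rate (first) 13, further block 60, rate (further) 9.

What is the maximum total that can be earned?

Order all 6 blocks by rate: SKU-147/T1 19 > SKU-155/T1 13 > SKU-141/T1 12 > SKU-155/T2 9 > SKU-147/T2 7 > SKU-141/T2 2.
SKU-147 T1 at 19: fill all 15 ; 65 left.
SKU-155/T1 (13): +35 ; 30 left.
Fill SKU-141 T1 block (20 at 12) ; 10 left.
10 remain; put them into SKU-155 T2 at 9.
Total = 19×15 + 13×35 + 12×20 + 9×10 = 1070.

1070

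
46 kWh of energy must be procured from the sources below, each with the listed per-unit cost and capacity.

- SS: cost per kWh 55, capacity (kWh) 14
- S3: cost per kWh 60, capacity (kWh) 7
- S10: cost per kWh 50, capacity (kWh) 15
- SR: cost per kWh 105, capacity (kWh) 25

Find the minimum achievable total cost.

2990

Use sources in increasing cost order.
S10 (50): use full 15 ; 31 kWh to go.
SS (55): use full 14 ; 17 kWh to go.
S3 (60): use full 7 ; 10 kWh to go.
SR (105): take the remaining 10 ; done.
Cost = 15×50 + 14×55 + 7×60 + 10×105 = 2990.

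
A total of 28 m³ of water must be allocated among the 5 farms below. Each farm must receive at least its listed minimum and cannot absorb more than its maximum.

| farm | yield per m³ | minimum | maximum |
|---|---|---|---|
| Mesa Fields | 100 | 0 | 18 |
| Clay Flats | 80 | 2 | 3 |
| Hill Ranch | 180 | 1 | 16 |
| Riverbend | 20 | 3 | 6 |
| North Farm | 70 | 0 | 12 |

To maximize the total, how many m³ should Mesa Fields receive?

Meeting every minimum uses 0+2+1+3+0 = 6 m³, leaving 22.
Rank by yield per m³: Hill Ranch 180 > Mesa Fields 100 > Clay Flats 80 > North Farm 70 > Riverbend 20.
Give Hill Ranch 15 more to hit its cap of 16 → 7 left.
Mesa Fields has room for 18 more but only 7 remain, so it gets 7.

7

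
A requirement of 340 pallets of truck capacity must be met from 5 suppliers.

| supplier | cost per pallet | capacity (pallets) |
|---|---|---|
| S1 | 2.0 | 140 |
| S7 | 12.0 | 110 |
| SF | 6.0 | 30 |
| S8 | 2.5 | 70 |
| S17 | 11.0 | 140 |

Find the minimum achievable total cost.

Cheapest first:
S1 at 2.0: take all 140 pallets — 200 still needed.
Take 70 from S8 at 2.5 — need 130 more.
SF (6.0): use full 30 — 100 pallets to go.
S17 at 11.0: take 100 of its 140 — requirement met.
S7: unused.
Cost = 140×2.0 + 70×2.5 + 30×6.0 + 100×11.0 = 1735.

1735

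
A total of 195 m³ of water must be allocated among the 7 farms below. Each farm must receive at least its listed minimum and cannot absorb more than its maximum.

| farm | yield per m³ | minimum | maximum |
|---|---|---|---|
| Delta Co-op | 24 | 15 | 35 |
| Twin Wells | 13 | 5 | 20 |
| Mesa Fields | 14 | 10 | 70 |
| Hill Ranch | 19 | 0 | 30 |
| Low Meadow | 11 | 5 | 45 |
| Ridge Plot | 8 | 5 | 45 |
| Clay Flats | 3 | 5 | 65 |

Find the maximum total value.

3035

Meeting every minimum uses 15+5+10+0+5+5+5 = 45 m³, leaving 150.
Rank by yield per m³: Delta Co-op 24 > Hill Ranch 19 > Mesa Fields 14 > Twin Wells 13 > Low Meadow 11 > Ridge Plot 8 > Clay Flats 3.
Give Delta Co-op 20 more to hit its cap of 35 → 130 left.
Hill Ranch takes 30 more to reach its cap of 30 → 100 left.
Give Mesa Fields 60 more to hit its cap of 70 → 40 left.
Give Twin Wells 15 more to hit its cap of 20 → 25 left.
Only 25 left; Low Meadow takes them to reach 30.
Total = 24×35 + 13×20 + 14×70 + 19×30 + 11×30 + 8×5 + 3×5 = 3035.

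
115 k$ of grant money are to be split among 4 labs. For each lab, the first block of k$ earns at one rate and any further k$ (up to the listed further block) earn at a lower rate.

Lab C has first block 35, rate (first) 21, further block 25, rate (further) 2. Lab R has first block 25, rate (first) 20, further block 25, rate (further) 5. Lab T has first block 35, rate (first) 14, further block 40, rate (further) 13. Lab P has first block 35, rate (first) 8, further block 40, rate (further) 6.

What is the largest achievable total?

Treat each block as its own option and order by rate: Lab C/first 21 > Lab R/first 20 > Lab T/first 14 > Lab T/second 13 > Lab P/first 8 > Lab P/second 6 > Lab R/second 5 > Lab C/second 2.
Lab C/first (21): +35 ; 80 left.
Lab R first at 20: fill all 25 ; 55 left.
Fill Lab T first block (35 at 14) ; 20 left.
20 remain; put them into Lab T second at 13.
Total = 21×35 + 20×25 + 14×35 + 13×20 = 1985.

1985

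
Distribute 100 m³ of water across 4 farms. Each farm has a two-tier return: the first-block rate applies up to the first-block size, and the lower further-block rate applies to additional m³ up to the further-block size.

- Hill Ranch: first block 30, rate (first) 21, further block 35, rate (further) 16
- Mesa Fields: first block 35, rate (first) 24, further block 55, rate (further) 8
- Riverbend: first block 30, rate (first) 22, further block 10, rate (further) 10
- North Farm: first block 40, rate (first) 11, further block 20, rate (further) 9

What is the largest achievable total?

Rank every tier by rate: Mesa Fields/T1 24 > Riverbend/T1 22 > Hill Ranch/T1 21 > Hill Ranch/T2 16 > North Farm/T1 11 > Riverbend/T2 10 > North Farm/T2 9 > Mesa Fields/T2 8.
Mesa Fields/T1 (24): +35 → 65 left.
Riverbend/T1 (22): +30 → 35 left.
Fill Hill Ranch T1 block (30 at 21) → 5 left.
5 remain; put them into Hill Ranch T2 at 16.
Total = 24×35 + 22×30 + 21×30 + 16×5 = 2210.

2210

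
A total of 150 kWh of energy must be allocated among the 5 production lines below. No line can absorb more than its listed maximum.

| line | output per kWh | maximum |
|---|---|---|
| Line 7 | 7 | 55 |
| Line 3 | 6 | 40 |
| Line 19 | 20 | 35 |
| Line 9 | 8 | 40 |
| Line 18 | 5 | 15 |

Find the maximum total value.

1525

Highest output per kWh first: Line 19 20 > Line 9 8 > Line 7 7 > Line 3 6 > Line 18 5.
Line 19: +35 to 35 (cap) — 115 left.
Line 9: +40 to 40 (cap) — 75 left.
Give Line 7 55 to hit its cap of 55 — 20 left.
Line 3 has room for 40 but only 20 remain, so it gets 20.
Total = 7×55 + 6×20 + 20×35 + 8×40 = 1525.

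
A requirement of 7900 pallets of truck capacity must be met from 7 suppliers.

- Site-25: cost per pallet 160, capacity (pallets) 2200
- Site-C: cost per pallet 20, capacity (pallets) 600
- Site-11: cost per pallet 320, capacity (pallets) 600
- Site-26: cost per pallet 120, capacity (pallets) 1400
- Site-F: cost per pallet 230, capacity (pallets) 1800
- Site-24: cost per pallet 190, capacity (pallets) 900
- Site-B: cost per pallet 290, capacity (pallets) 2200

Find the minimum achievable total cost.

Cheapest first:
Site-C at 20: take all 600 pallets ; 7300 still needed.
Site-26 at 120: take all 1400 pallets ; 5900 still needed.
Site-25 (160): use full 2200 ; 3700 pallets to go.
Site-24 (190): use full 900 ; 2800 pallets to go.
Take 1800 from Site-F at 230 ; need 1000 more.
Site-B (290): take the remaining 1000 ; done.
Site-11: unused.
Cost = 600×20 + 1400×120 + 2200×160 + 900×190 + 1800×230 + 1000×290 = 1407000.

1407000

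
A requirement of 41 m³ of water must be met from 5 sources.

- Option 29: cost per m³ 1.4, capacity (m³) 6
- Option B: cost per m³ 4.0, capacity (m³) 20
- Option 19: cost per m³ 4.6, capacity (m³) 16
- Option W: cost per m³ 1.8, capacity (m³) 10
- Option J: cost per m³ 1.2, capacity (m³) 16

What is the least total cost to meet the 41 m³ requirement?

Use sources in increasing cost order.
Option J at 1.2: take all 16 m³ — 25 still needed.
Option 29 (1.4): use full 6 — 19 m³ to go.
Option W (1.8): use full 10 — 9 m³ to go.
Option B (4.0): take the remaining 9 — done.
Option 19: unused.
Cost = 16×1.2 + 6×1.4 + 10×1.8 + 9×4.0 = 81.6.

81.6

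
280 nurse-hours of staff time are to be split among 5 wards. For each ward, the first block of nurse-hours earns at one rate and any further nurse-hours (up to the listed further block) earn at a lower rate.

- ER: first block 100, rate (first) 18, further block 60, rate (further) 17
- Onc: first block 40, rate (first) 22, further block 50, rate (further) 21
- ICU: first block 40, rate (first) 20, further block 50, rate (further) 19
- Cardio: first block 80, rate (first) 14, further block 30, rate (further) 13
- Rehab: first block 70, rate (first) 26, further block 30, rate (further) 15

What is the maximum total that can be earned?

Rank every tier by rate: Rehab/T1 26 > Onc/T1 22 > Onc/T2 21 > ICU/T1 20 > ICU/T2 19 > ER/T1 18 > ER/T2 17 > Rehab/T2 15 > Cardio/T1 14 > Cardio/T2 13.
Rehab T1 at 26: fill all 70 — 210 left.
Onc T1 at 22: fill all 40 — 170 left.
Onc T2 at 21: fill all 50 — 120 left.
Fill ICU T1 block (40 at 20) — 80 left.
ICU T2 at 19: fill all 50 — 30 left.
ER T1 at 18: only 30 left, fill 30.
Total = 26×70 + 22×40 + 21×50 + 20×40 + 19×50 + 18×30 = 6040.

6040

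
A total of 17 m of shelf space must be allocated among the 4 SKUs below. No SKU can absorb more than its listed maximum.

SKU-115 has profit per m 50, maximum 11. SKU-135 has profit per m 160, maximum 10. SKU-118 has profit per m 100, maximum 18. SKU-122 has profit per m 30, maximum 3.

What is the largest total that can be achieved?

Highest profit per m first: SKU-135 160 > SKU-118 100 > SKU-115 50 > SKU-122 30.
SKU-135 takes 10 to reach its cap of 10 ; 7 left.
SKU-118: +7 (room for 18) → 7. Pool exhausted.
Total = 160×10 + 100×7 = 2300.

2300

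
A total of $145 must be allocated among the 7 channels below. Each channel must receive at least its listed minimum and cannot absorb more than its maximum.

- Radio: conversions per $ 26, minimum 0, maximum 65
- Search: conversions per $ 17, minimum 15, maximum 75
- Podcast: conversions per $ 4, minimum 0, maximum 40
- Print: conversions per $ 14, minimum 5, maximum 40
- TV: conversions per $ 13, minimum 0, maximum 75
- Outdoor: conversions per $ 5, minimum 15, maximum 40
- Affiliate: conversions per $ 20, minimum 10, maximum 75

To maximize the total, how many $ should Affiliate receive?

45

Meeting every minimum uses 0+15+0+5+0+15+10 = 45 $, leaving 100.
Order the channels by conversions per $: Radio 26 > Affiliate 20 > Search 17 > Print 14 > TV 13 > Outdoor 5 > Podcast 4.
Give Radio 65 more to hit its cap of 65 ; 35 left.
Only 35 left; Affiliate takes them to reach 45.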